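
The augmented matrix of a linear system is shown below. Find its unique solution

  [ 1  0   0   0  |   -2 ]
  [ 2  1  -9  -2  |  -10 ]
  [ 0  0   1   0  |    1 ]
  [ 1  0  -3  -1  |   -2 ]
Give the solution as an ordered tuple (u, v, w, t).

Subtract 2 times r1 from r2.
Subtract r1 from r4.
Add 3 times r3 to r4.
Multiply r4 by -1.
Add 2 times r4 to r2.
Add 9 times r3 to r2.
Reading off the last column: u = -2, v = -3, w = 1, t = -3.

(-2, -3, 1, -3)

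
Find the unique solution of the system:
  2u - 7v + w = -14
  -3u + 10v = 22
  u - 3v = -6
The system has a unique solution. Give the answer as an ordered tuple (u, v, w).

(6, 4, 2)

Form the augmented matrix and row-reduce:
  [  2  -7  1  |  -14 ]
  [ -3  10  0  |   22 ]
  [  1  -3  0  |   -6 ]
ρ1 -> 1/2·ρ1
  [  1  -7/2  1/2  |  -7 ]
  [ -3    10    0  |  22 ]
  [  1    -3    0  |  -6 ]
ρ2 -> ρ2 + 3·ρ1
  [ 1  -7/2  1/2  |  -7 ]
  [ 0  -1/2  3/2  |   1 ]
  [ 1    -3    0  |  -6 ]
ρ3 -> ρ3 − ρ1
  [ 1  -7/2   1/2  |  -7 ]
  [ 0  -1/2   3/2  |   1 ]
  [ 0   1/2  -1/2  |   1 ]
ρ2 -> -2·ρ2
  [ 1  -7/2   1/2  |  -7 ]
  [ 0     1    -3  |  -2 ]
  [ 0   1/2  -1/2  |   1 ]
ρ3 -> ρ3 − 1/2·ρ2
  [ 1  -7/2  1/2  |  -7 ]
  [ 0     1   -3  |  -2 ]
  [ 0     0    1  |   2 ]
ρ2 -> ρ2 + 3·ρ3
  [ 1  -7/2  1/2  |  -7 ]
  [ 0     1    0  |   4 ]
  [ 0     0    1  |   2 ]
ρ1 -> ρ1 − 1/2·ρ3
  [ 1  -7/2  0  |  -8 ]
  [ 0     1  0  |   4 ]
  [ 0     0  1  |   2 ]
ρ1 -> ρ1 + 7/2·ρ2
  [ 1  0  0  |  6 ]
  [ 0  1  0  |  4 ]
  [ 0  0  1  |  2 ]
Reading off the last column: u = 6, v = 4, w = 2.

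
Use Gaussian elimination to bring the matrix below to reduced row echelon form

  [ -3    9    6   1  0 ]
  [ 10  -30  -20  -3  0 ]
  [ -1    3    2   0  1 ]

[[1, -3, -2, 0, 0], [0, 0, 0, 1, 0], [0, 0, 0, 0, 1]]

R1 := -1/3·R1
  [  1   -3   -2  -1/3  0 ]
  [ 10  -30  -20    -3  0 ]
  [ -1    3    2     0  1 ]
R2 := R2 − 10·R1
  [  1  -3  -2  -1/3  0 ]
  [  0   0   0   1/3  0 ]
  [ -1   3   2     0  1 ]
R3 := R3 + R1
  [ 1  -3  -2  -1/3  0 ]
  [ 0   0   0   1/3  0 ]
  [ 0   0   0  -1/3  1 ]
R2 := 3·R2
  [ 1  -3  -2  -1/3  0 ]
  [ 0   0   0     1  0 ]
  [ 0   0   0  -1/3  1 ]
R3 := R3 + 1/3·R2
  [ 1  -3  -2  -1/3  0 ]
  [ 0   0   0     1  0 ]
  [ 0   0   0     0  1 ]
R1 := R1 + 1/3·R2
  [ 1  -3  -2  0  0 ]
  [ 0   0   0  1  0 ]
  [ 0   0   0  0  1 ]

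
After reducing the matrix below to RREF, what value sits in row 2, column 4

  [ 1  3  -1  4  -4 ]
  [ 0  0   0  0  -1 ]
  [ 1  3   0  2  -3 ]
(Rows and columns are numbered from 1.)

Subtract ρ1 from ρ3.
  [ 1  3  -1   4  -4 ]
  [ 0  0   0   0  -1 ]
  [ 0  0   1  -2   1 ]
Swap ρ2 and ρ3.
  [ 1  3  -1   4  -4 ]
  [ 0  0   1  -2   1 ]
  [ 0  0   0   0  -1 ]
Multiply ρ3 by -1.
  [ 1  3  -1   4  -4 ]
  [ 0  0   1  -2   1 ]
  [ 0  0   0   0   1 ]
Subtract ρ3 from ρ2.
  [ 1  3  -1   4  -4 ]
  [ 0  0   1  -2   0 ]
  [ 0  0   0   0   1 ]
Add 4 times ρ3 to ρ1.
  [ 1  3  -1   4  0 ]
  [ 0  0   1  -2  0 ]
  [ 0  0   0   0  1 ]
Add ρ2 to ρ1.
  [ 1  3  0   2  0 ]
  [ 0  0  1  -2  0 ]
  [ 0  0  0   0  1 ]

-2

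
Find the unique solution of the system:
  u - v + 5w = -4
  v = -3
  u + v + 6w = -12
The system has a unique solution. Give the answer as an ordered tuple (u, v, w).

(3, -3, -2)

Form the augmented matrix and row-reduce:
  [ 1  -1  5  |   -4 ]
  [ 0   1  0  |   -3 ]
  [ 1   1  6  |  -12 ]
R3 → R3 − R1
R3 → R3 − 2·R2
R1 → R1 − 5·R3
R1 → R1 + R2
Reading off the last column: u = 3, v = -3, w = -2.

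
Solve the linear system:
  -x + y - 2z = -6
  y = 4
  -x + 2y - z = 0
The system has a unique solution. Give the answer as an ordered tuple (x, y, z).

Form the augmented matrix and row-reduce:
  [ -1  1  -2  |  -6 ]
  [  0  1   0  |   4 ]
  [ -1  2  -1  |   0 ]
ρ1 := -1·ρ1
  [  1  -1   2  |  6 ]
  [  0   1   0  |  4 ]
  [ -1   2  -1  |  0 ]
ρ3 := ρ3 + ρ1
  [ 1  -1  2  |  6 ]
  [ 0   1  0  |  4 ]
  [ 0   1  1  |  6 ]
ρ3 := ρ3 − ρ2
  [ 1  -1  2  |  6 ]
  [ 0   1  0  |  4 ]
  [ 0   0  1  |  2 ]
ρ1 := ρ1 − 2·ρ3
  [ 1  -1  0  |  2 ]
  [ 0   1  0  |  4 ]
  [ 0   0  1  |  2 ]
ρ1 := ρ1 + ρ2
  [ 1  0  0  |  6 ]
  [ 0  1  0  |  4 ]
  [ 0  0  1  |  2 ]
Reading off the last column: x = 6, y = 4, z = 2.

(6, 4, 2)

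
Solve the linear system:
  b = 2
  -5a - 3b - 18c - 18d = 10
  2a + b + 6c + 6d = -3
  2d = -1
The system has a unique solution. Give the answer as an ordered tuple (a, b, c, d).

Form the augmented matrix and row-reduce:
  [  0   1    0    0  |   2 ]
  [ -5  -3  -18  -18  |  10 ]
  [  2   1    6    6  |  -3 ]
  [  0   0    0    2  |  -1 ]
ρ1 <=> ρ2
  [ -5  -3  -18  -18  |  10 ]
  [  0   1    0    0  |   2 ]
  [  2   1    6    6  |  -3 ]
  [  0   0    0    2  |  -1 ]
ρ1 := -1/5·ρ1
  [ 1  3/5  18/5  18/5  |  -2 ]
  [ 0    1     0     0  |   2 ]
  [ 2    1     6     6  |  -3 ]
  [ 0    0     0     2  |  -1 ]
ρ3 := ρ3 − 2·ρ1
  [ 1   3/5  18/5  18/5  |  -2 ]
  [ 0     1     0     0  |   2 ]
  [ 0  -1/5  -6/5  -6/5  |   1 ]
  [ 0     0     0     2  |  -1 ]
ρ3 := ρ3 + 1/5·ρ2
  [ 1  3/5  18/5  18/5  |   -2 ]
  [ 0    1     0     0  |    2 ]
  [ 0    0  -6/5  -6/5  |  7/5 ]
  [ 0    0     0     2  |   -1 ]
ρ3 := -5/6·ρ3
  [ 1  3/5  18/5  18/5  |    -2 ]
  [ 0    1     0     0  |     2 ]
  [ 0    0     1     1  |  -7/6 ]
  [ 0    0     0     2  |    -1 ]
ρ4 := 1/2·ρ4
  [ 1  3/5  18/5  18/5  |    -2 ]
  [ 0    1     0     0  |     2 ]
  [ 0    0     1     1  |  -7/6 ]
  [ 0    0     0     1  |  -1/2 ]
ρ3 := ρ3 − ρ4
  [ 1  3/5  18/5  18/5  |    -2 ]
  [ 0    1     0     0  |     2 ]
  [ 0    0     1     0  |  -2/3 ]
  [ 0    0     0     1  |  -1/2 ]
ρ1 := ρ1 − 18/5·ρ4
  [ 1  3/5  18/5  0  |  -1/5 ]
  [ 0    1     0  0  |     2 ]
  [ 0    0     1  0  |  -2/3 ]
  [ 0    0     0  1  |  -1/2 ]
ρ1 := ρ1 − 18/5·ρ3
  [ 1  3/5  0  0  |  11/5 ]
  [ 0    1  0  0  |     2 ]
  [ 0    0  1  0  |  -2/3 ]
  [ 0    0  0  1  |  -1/2 ]
ρ1 := ρ1 − 3/5·ρ2
  [ 1  0  0  0  |     1 ]
  [ 0  1  0  0  |     2 ]
  [ 0  0  1  0  |  -2/3 ]
  [ 0  0  0  1  |  -1/2 ]
Reading off the last column: a = 1, b = 2, c = -2/3, d = -1/2.

(1, 2, -2/3, -1/2)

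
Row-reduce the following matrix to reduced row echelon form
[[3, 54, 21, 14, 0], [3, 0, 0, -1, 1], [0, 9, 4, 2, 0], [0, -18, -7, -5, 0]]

[[1, 0, 0, -1/3, 0], [0, 1, 0, 2/3, 0], [0, 0, 1, -1, 0], [0, 0, 0, 0, 1]]

R1 := 1/3·R1
R2 := R2 − 3·R1
R2 := -1/54·R2
R3 := R3 − 9·R2
R4 := R4 + 18·R2
R3 := 2·R3
R4 := -3·R4
R3 := R3 − 1/3·R4
R2 := R2 + 1/54·R4
R2 := R2 − 7/18·R3
R1 := R1 − 7·R3
R1 := R1 − 18·R2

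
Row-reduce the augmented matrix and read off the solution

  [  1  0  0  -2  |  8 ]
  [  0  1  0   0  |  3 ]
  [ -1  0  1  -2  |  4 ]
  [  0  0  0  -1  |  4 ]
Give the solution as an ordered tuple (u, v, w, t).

ρ3 := ρ3 + ρ1
  [ 1  0  0  -2  |   8 ]
  [ 0  1  0   0  |   3 ]
  [ 0  0  1  -4  |  12 ]
  [ 0  0  0  -1  |   4 ]
ρ4 := -1·ρ4
  [ 1  0  0  -2  |   8 ]
  [ 0  1  0   0  |   3 ]
  [ 0  0  1  -4  |  12 ]
  [ 0  0  0   1  |  -4 ]
ρ3 := ρ3 + 4·ρ4
  [ 1  0  0  -2  |   8 ]
  [ 0  1  0   0  |   3 ]
  [ 0  0  1   0  |  -4 ]
  [ 0  0  0   1  |  -4 ]
ρ1 := ρ1 + 2·ρ4
  [ 1  0  0  0  |   0 ]
  [ 0  1  0  0  |   3 ]
  [ 0  0  1  0  |  -4 ]
  [ 0  0  0  1  |  -4 ]
Reading off the last column: u = 0, v = 3, w = -4, t = -4.

(0, 3, -4, -4)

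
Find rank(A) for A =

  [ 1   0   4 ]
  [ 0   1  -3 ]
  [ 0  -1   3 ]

rank = 2

R3 → R3 + R2
  [ 1  0   4 ]
  [ 0  1  -3 ]
  [ 0  0   0 ]
The reduced form has 2 nonzero rows.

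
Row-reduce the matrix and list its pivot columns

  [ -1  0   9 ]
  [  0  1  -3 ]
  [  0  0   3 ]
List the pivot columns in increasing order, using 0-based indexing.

0, 1, 2

Multiply R1 by -1.
  [ 1  0  -9 ]
  [ 0  1  -3 ]
  [ 0  0   3 ]
Multiply R3 by 1/3.
  [ 1  0  -9 ]
  [ 0  1  -3 ]
  [ 0  0   1 ]
Add 3 times R3 to R2.
  [ 1  0  -9 ]
  [ 0  1   0 ]
  [ 0  0   1 ]
Add 9 times R3 to R1.
  [ 1  0  0 ]
  [ 0  1  0 ]
  [ 0  0  1 ]
Pivot columns are the columns containing a leading 1.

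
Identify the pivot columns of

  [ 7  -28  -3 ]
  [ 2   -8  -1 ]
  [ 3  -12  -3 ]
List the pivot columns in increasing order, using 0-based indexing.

R1 ← 1/7·R1
  [ 1   -4  -3/7 ]
  [ 2   -8    -1 ]
  [ 3  -12    -3 ]
R2 ← R2 − 2·R1
  [ 1   -4  -3/7 ]
  [ 0    0  -1/7 ]
  [ 3  -12    -3 ]
R3 ← R3 − 3·R1
  [ 1  -4   -3/7 ]
  [ 0   0   -1/7 ]
  [ 0   0  -12/7 ]
R2 ← -7·R2
  [ 1  -4   -3/7 ]
  [ 0   0      1 ]
  [ 0   0  -12/7 ]
R3 ← R3 + 12/7·R2
  [ 1  -4  -3/7 ]
  [ 0   0     1 ]
  [ 0   0     0 ]
R1 ← R1 + 3/7·R2
  [ 1  -4  0 ]
  [ 0   0  1 ]
  [ 0   0  0 ]
Pivot columns are the columns containing a leading 1.

0, 2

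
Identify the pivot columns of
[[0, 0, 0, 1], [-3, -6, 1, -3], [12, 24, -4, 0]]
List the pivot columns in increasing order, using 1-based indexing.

R1 <=> R2
  [ -3  -6   1  -3 ]
  [  0   0   0   1 ]
  [ 12  24  -4   0 ]
R1 -> -1/3·R1
  [  1   2  -1/3  1 ]
  [  0   0     0  1 ]
  [ 12  24    -4  0 ]
R3 -> R3 − 12·R1
  [ 1  2  -1/3    1 ]
  [ 0  0     0    1 ]
  [ 0  0     0  -12 ]
R3 -> R3 + 12·R2
  [ 1  2  -1/3  1 ]
  [ 0  0     0  1 ]
  [ 0  0     0  0 ]
R1 -> R1 − R2
  [ 1  2  -1/3  0 ]
  [ 0  0     0  1 ]
  [ 0  0     0  0 ]
Pivot columns are the columns containing a leading 1.

1, 4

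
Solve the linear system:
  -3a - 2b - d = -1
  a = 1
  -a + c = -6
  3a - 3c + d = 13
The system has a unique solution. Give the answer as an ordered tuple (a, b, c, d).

Form the augmented matrix and row-reduce:
  [ -3  -2   0  -1  |  -1 ]
  [  1   0   0   0  |   1 ]
  [ -1   0   1   0  |  -6 ]
  [  3   0  -3   1  |  13 ]
R1 → -1/3·R1
  [  1  2/3   0  1/3  |  1/3 ]
  [  1    0   0    0  |    1 ]
  [ -1    0   1    0  |   -6 ]
  [  3    0  -3    1  |   13 ]
R2 → R2 − R1
  [  1   2/3   0   1/3  |  1/3 ]
  [  0  -2/3   0  -1/3  |  2/3 ]
  [ -1     0   1     0  |   -6 ]
  [  3     0  -3     1  |   13 ]
R3 → R3 + R1
  [ 1   2/3   0   1/3  |    1/3 ]
  [ 0  -2/3   0  -1/3  |    2/3 ]
  [ 0   2/3   1   1/3  |  -17/3 ]
  [ 3     0  -3     1  |     13 ]
R4 → R4 − 3·R1
  [ 1   2/3   0   1/3  |    1/3 ]
  [ 0  -2/3   0  -1/3  |    2/3 ]
  [ 0   2/3   1   1/3  |  -17/3 ]
  [ 0    -2  -3     0  |     12 ]
R2 → -3/2·R2
  [ 1  2/3   0  1/3  |    1/3 ]
  [ 0    1   0  1/2  |     -1 ]
  [ 0  2/3   1  1/3  |  -17/3 ]
  [ 0   -2  -3    0  |     12 ]
R3 → R3 − 2/3·R2
  [ 1  2/3   0  1/3  |  1/3 ]
  [ 0    1   0  1/2  |   -1 ]
  [ 0    0   1    0  |   -5 ]
  [ 0   -2  -3    0  |   12 ]
R4 → R4 + 2·R2
  [ 1  2/3   0  1/3  |  1/3 ]
  [ 0    1   0  1/2  |   -1 ]
  [ 0    0   1    0  |   -5 ]
  [ 0    0  -3    1  |   10 ]
R4 → R4 + 3·R3
  [ 1  2/3  0  1/3  |  1/3 ]
  [ 0    1  0  1/2  |   -1 ]
  [ 0    0  1    0  |   -5 ]
  [ 0    0  0    1  |   -5 ]
R2 → R2 − 1/2·R4
  [ 1  2/3  0  1/3  |  1/3 ]
  [ 0    1  0    0  |  3/2 ]
  [ 0    0  1    0  |   -5 ]
  [ 0    0  0    1  |   -5 ]
R1 → R1 − 1/3·R4
  [ 1  2/3  0  0  |    2 ]
  [ 0    1  0  0  |  3/2 ]
  [ 0    0  1  0  |   -5 ]
  [ 0    0  0  1  |   -5 ]
R1 → R1 − 2/3·R2
  [ 1  0  0  0  |    1 ]
  [ 0  1  0  0  |  3/2 ]
  [ 0  0  1  0  |   -5 ]
  [ 0  0  0  1  |   -5 ]
Reading off the last column: a = 1, b = 3/2, c = -5, d = -5.

(1, 3/2, -5, -5)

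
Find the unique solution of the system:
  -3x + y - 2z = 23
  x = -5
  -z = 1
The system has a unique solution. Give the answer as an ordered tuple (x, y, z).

Form the augmented matrix and row-reduce:
  [ -3  1  -2  |  23 ]
  [  1  0   0  |  -5 ]
  [  0  0  -1  |   1 ]
R1 → -1/3·R1
  [ 1  -1/3  2/3  |  -23/3 ]
  [ 1     0    0  |     -5 ]
  [ 0     0   -1  |      1 ]
R2 → R2 − R1
  [ 1  -1/3   2/3  |  -23/3 ]
  [ 0   1/3  -2/3  |    8/3 ]
  [ 0     0    -1  |      1 ]
R2 → 3·R2
  [ 1  -1/3  2/3  |  -23/3 ]
  [ 0     1   -2  |      8 ]
  [ 0     0   -1  |      1 ]
R3 → -1·R3
  [ 1  -1/3  2/3  |  -23/3 ]
  [ 0     1   -2  |      8 ]
  [ 0     0    1  |     -1 ]
R2 → R2 + 2·R3
  [ 1  -1/3  2/3  |  -23/3 ]
  [ 0     1    0  |      6 ]
  [ 0     0    1  |     -1 ]
R1 → R1 − 2/3·R3
  [ 1  -1/3  0  |  -7 ]
  [ 0     1  0  |   6 ]
  [ 0     0  1  |  -1 ]
R1 → R1 + 1/3·R2
  [ 1  0  0  |  -5 ]
  [ 0  1  0  |   6 ]
  [ 0  0  1  |  -1 ]
Reading off the last column: x = -5, y = 6, z = -1.

(-5, 6, -1)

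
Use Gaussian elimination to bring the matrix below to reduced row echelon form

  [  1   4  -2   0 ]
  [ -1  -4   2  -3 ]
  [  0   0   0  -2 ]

r2 → r2 + r1
r2 → -1/3·r2
r3 → r3 + 2·r2

[[1, 4, -2, 0], [0, 0, 0, 1], [0, 0, 0, 0]]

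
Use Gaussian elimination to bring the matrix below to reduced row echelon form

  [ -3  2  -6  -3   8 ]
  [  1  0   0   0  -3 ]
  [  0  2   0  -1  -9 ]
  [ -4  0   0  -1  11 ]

[[1, 0, 0, 0, -3], [0, 1, 0, 0, -4], [0, 0, 1, 0, -5/3], [0, 0, 0, 1, 1]]

ρ1 -> -1/3·ρ1
  [  1  -2/3  2   1  -8/3 ]
  [  1     0  0   0    -3 ]
  [  0     2  0  -1    -9 ]
  [ -4     0  0  -1    11 ]
ρ2 -> ρ2 − ρ1
  [  1  -2/3   2   1  -8/3 ]
  [  0   2/3  -2  -1  -1/3 ]
  [  0     2   0  -1    -9 ]
  [ -4     0   0  -1    11 ]
ρ4 -> ρ4 + 4·ρ1
  [ 1  -2/3   2   1  -8/3 ]
  [ 0   2/3  -2  -1  -1/3 ]
  [ 0     2   0  -1    -9 ]
  [ 0  -8/3   8   3   1/3 ]
ρ2 -> 3/2·ρ2
  [ 1  -2/3   2     1  -8/3 ]
  [ 0     1  -3  -3/2  -1/2 ]
  [ 0     2   0    -1    -9 ]
  [ 0  -8/3   8     3   1/3 ]
ρ3 -> ρ3 − 2·ρ2
  [ 1  -2/3   2     1  -8/3 ]
  [ 0     1  -3  -3/2  -1/2 ]
  [ 0     0   6     2    -8 ]
  [ 0  -8/3   8     3   1/3 ]
ρ4 -> ρ4 + 8/3·ρ2
  [ 1  -2/3   2     1  -8/3 ]
  [ 0     1  -3  -3/2  -1/2 ]
  [ 0     0   6     2    -8 ]
  [ 0     0   0    -1    -1 ]
ρ3 -> 1/6·ρ3
  [ 1  -2/3   2     1  -8/3 ]
  [ 0     1  -3  -3/2  -1/2 ]
  [ 0     0   1   1/3  -4/3 ]
  [ 0     0   0    -1    -1 ]
ρ4 -> -1·ρ4
  [ 1  -2/3   2     1  -8/3 ]
  [ 0     1  -3  -3/2  -1/2 ]
  [ 0     0   1   1/3  -4/3 ]
  [ 0     0   0     1     1 ]
ρ3 -> ρ3 − 1/3·ρ4
  [ 1  -2/3   2     1  -8/3 ]
  [ 0     1  -3  -3/2  -1/2 ]
  [ 0     0   1     0  -5/3 ]
  [ 0     0   0     1     1 ]
ρ2 -> ρ2 + 3/2·ρ4
  [ 1  -2/3   2  1  -8/3 ]
  [ 0     1  -3  0     1 ]
  [ 0     0   1  0  -5/3 ]
  [ 0     0   0  1     1 ]
ρ1 -> ρ1 − ρ4
  [ 1  -2/3   2  0  -11/3 ]
  [ 0     1  -3  0      1 ]
  [ 0     0   1  0   -5/3 ]
  [ 0     0   0  1      1 ]
ρ2 -> ρ2 + 3·ρ3
  [ 1  -2/3  2  0  -11/3 ]
  [ 0     1  0  0     -4 ]
  [ 0     0  1  0   -5/3 ]
  [ 0     0  0  1      1 ]
ρ1 -> ρ1 − 2·ρ3
  [ 1  -2/3  0  0  -1/3 ]
  [ 0     1  0  0    -4 ]
  [ 0     0  1  0  -5/3 ]
  [ 0     0  0  1     1 ]
ρ1 -> ρ1 + 2/3·ρ2
  [ 1  0  0  0    -3 ]
  [ 0  1  0  0    -4 ]
  [ 0  0  1  0  -5/3 ]
  [ 0  0  0  1     1 ]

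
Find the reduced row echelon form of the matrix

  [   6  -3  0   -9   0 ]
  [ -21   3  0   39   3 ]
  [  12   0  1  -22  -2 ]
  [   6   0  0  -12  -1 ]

ρ1 -> 1/6·ρ1
  [   1  -1/2  0  -3/2   0 ]
  [ -21     3  0    39   3 ]
  [  12     0  1   -22  -2 ]
  [   6     0  0   -12  -1 ]
ρ2 -> ρ2 + 21·ρ1
  [  1   -1/2  0  -3/2   0 ]
  [  0  -15/2  0  15/2   3 ]
  [ 12      0  1   -22  -2 ]
  [  6      0  0   -12  -1 ]
ρ3 -> ρ3 − 12·ρ1
  [ 1   -1/2  0  -3/2   0 ]
  [ 0  -15/2  0  15/2   3 ]
  [ 0      6  1    -4  -2 ]
  [ 6      0  0   -12  -1 ]
ρ4 -> ρ4 − 6·ρ1
  [ 1   -1/2  0  -3/2   0 ]
  [ 0  -15/2  0  15/2   3 ]
  [ 0      6  1    -4  -2 ]
  [ 0      3  0    -3  -1 ]
ρ2 -> -2/15·ρ2
  [ 1  -1/2  0  -3/2     0 ]
  [ 0     1  0    -1  -2/5 ]
  [ 0     6  1    -4    -2 ]
  [ 0     3  0    -3    -1 ]
ρ3 -> ρ3 − 6·ρ2
  [ 1  -1/2  0  -3/2     0 ]
  [ 0     1  0    -1  -2/5 ]
  [ 0     0  1     2   2/5 ]
  [ 0     3  0    -3    -1 ]
ρ4 -> ρ4 − 3·ρ2
  [ 1  -1/2  0  -3/2     0 ]
  [ 0     1  0    -1  -2/5 ]
  [ 0     0  1     2   2/5 ]
  [ 0     0  0     0   1/5 ]
ρ4 -> 5·ρ4
  [ 1  -1/2  0  -3/2     0 ]
  [ 0     1  0    -1  -2/5 ]
  [ 0     0  1     2   2/5 ]
  [ 0     0  0     0     1 ]
ρ3 -> ρ3 − 2/5·ρ4
  [ 1  -1/2  0  -3/2     0 ]
  [ 0     1  0    -1  -2/5 ]
  [ 0     0  1     2     0 ]
  [ 0     0  0     0     1 ]
ρ2 -> ρ2 + 2/5·ρ4
  [ 1  -1/2  0  -3/2  0 ]
  [ 0     1  0    -1  0 ]
  [ 0     0  1     2  0 ]
  [ 0     0  0     0  1 ]
ρ1 -> ρ1 + 1/2·ρ2
  [ 1  0  0  -2  0 ]
  [ 0  1  0  -1  0 ]
  [ 0  0  1   2  0 ]
  [ 0  0  0   0  1 ]

[[1, 0, 0, -2, 0], [0, 1, 0, -1, 0], [0, 0, 1, 2, 0], [0, 0, 0, 0, 1]]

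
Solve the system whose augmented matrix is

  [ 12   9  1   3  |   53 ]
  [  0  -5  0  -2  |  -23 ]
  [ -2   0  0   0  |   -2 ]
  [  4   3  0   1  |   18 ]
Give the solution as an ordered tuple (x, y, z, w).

R1 ← 1/12·R1
R3 ← R3 + 2·R1
R4 ← R4 − 4·R1
R2 ← -1/5·R2
R3 ← R3 − 3/2·R2
R3 ← 6·R3
R4 ← R4 + 1/3·R3
R4 ← -5·R4
R3 ← R3 + 3/5·R4
R2 ← R2 − 2/5·R4
R1 ← R1 − 1/4·R4
R1 ← R1 − 1/12·R3
R1 ← R1 − 3/4·R2
Reading off the last column: x = 1, y = 5, z = -1, w = -1.

(1, 5, -1, -1)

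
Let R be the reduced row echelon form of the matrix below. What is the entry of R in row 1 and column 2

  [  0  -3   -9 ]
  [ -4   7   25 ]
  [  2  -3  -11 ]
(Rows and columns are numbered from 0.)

3

r1 <=> r2
  [ -4   7   25 ]
  [  0  -3   -9 ]
  [  2  -3  -11 ]
r1 ← -1/4·r1
  [ 1  -7/4  -25/4 ]
  [ 0    -3     -9 ]
  [ 2    -3    -11 ]
r3 ← r3 − 2·r1
  [ 1  -7/4  -25/4 ]
  [ 0    -3     -9 ]
  [ 0   1/2    3/2 ]
r2 ← -1/3·r2
  [ 1  -7/4  -25/4 ]
  [ 0     1      3 ]
  [ 0   1/2    3/2 ]
r3 ← r3 − 1/2·r2
  [ 1  -7/4  -25/4 ]
  [ 0     1      3 ]
  [ 0     0      0 ]
r1 ← r1 + 7/4·r2
  [ 1  0  -1 ]
  [ 0  1   3 ]
  [ 0  0   0 ]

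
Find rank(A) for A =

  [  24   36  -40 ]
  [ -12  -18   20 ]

rank = 1

ρ1 := 1/24·ρ1
  [   1  3/2  -5/3 ]
  [ -12  -18    20 ]
ρ2 := ρ2 + 12·ρ1
  [ 1  3/2  -5/3 ]
  [ 0    0     0 ]
The reduced form has 1 nonzero row.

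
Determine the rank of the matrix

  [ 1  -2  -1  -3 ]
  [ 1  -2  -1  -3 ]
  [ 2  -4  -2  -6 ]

r2 ← r2 − r1
  [ 1  -2  -1  -3 ]
  [ 0   0   0   0 ]
  [ 2  -4  -2  -6 ]
r3 ← r3 − 2·r1
  [ 1  -2  -1  -3 ]
  [ 0   0   0   0 ]
  [ 0   0   0   0 ]
The reduced form has 1 nonzero row.

rank = 1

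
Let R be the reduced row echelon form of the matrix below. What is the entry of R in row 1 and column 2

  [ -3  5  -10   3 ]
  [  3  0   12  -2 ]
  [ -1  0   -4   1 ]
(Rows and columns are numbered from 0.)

2/5

r1 := -1/3·r1
  [  1  -5/3  10/3  -1 ]
  [  3     0    12  -2 ]
  [ -1     0    -4   1 ]
r2 := r2 − 3·r1
  [  1  -5/3  10/3  -1 ]
  [  0     5     2   1 ]
  [ -1     0    -4   1 ]
r3 := r3 + r1
  [ 1  -5/3  10/3  -1 ]
  [ 0     5     2   1 ]
  [ 0  -5/3  -2/3   0 ]
r2 := 1/5·r2
  [ 1  -5/3  10/3   -1 ]
  [ 0     1   2/5  1/5 ]
  [ 0  -5/3  -2/3    0 ]
r3 := r3 + 5/3·r2
  [ 1  -5/3  10/3   -1 ]
  [ 0     1   2/5  1/5 ]
  [ 0     0     0  1/3 ]
r3 := 3·r3
  [ 1  -5/3  10/3   -1 ]
  [ 0     1   2/5  1/5 ]
  [ 0     0     0    1 ]
r2 := r2 − 1/5·r3
  [ 1  -5/3  10/3  -1 ]
  [ 0     1   2/5   0 ]
  [ 0     0     0   1 ]
r1 := r1 + r3
  [ 1  -5/3  10/3  0 ]
  [ 0     1   2/5  0 ]
  [ 0     0     0  1 ]
r1 := r1 + 5/3·r2
  [ 1  0    4  0 ]
  [ 0  1  2/5  0 ]
  [ 0  0    0  1 ]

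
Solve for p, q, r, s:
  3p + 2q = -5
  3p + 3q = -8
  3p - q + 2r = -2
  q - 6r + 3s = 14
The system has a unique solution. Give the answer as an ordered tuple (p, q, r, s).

Form the augmented matrix and row-reduce:
  [ 3   2   0  0  |  -5 ]
  [ 3   3   0  0  |  -8 ]
  [ 3  -1   2  0  |  -2 ]
  [ 0   1  -6  3  |  14 ]
ρ1 → 1/3·ρ1
ρ2 → ρ2 − 3·ρ1
ρ3 → ρ3 − 3·ρ1
ρ3 → ρ3 + 3·ρ2
ρ4 → ρ4 − ρ2
ρ3 → 1/2·ρ3
ρ4 → ρ4 + 6·ρ3
ρ4 → 1/3·ρ4
ρ1 → ρ1 − 2/3·ρ2
Reading off the last column: p = 1/3, q = -3, r = -3, s = -1/3.

(1/3, -3, -3, -1/3)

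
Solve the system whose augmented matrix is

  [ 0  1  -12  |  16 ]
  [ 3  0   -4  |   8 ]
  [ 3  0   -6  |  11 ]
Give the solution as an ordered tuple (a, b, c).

R1 ↔ R2
  [ 3  0   -4  |   8 ]
  [ 0  1  -12  |  16 ]
  [ 3  0   -6  |  11 ]
R1 := 1/3·R1
  [ 1  0  -4/3  |  8/3 ]
  [ 0  1   -12  |   16 ]
  [ 3  0    -6  |   11 ]
R3 := R3 − 3·R1
  [ 1  0  -4/3  |  8/3 ]
  [ 0  1   -12  |   16 ]
  [ 0  0    -2  |    3 ]
R3 := -1/2·R3
  [ 1  0  -4/3  |   8/3 ]
  [ 0  1   -12  |    16 ]
  [ 0  0     1  |  -3/2 ]
R2 := R2 + 12·R3
  [ 1  0  -4/3  |   8/3 ]
  [ 0  1     0  |    -2 ]
  [ 0  0     1  |  -3/2 ]
R1 := R1 + 4/3·R3
  [ 1  0  0  |   2/3 ]
  [ 0  1  0  |    -2 ]
  [ 0  0  1  |  -3/2 ]
Reading off the last column: a = 2/3, b = -2, c = -3/2.

(2/3, -2, -3/2)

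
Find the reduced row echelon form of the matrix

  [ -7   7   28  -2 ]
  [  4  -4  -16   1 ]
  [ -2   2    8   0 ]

R1 → -1/7·R1
  [  1  -1   -4  2/7 ]
  [  4  -4  -16    1 ]
  [ -2   2    8    0 ]
R2 → R2 − 4·R1
  [  1  -1  -4   2/7 ]
  [  0   0   0  -1/7 ]
  [ -2   2   8     0 ]
R3 → R3 + 2·R1
  [ 1  -1  -4   2/7 ]
  [ 0   0   0  -1/7 ]
  [ 0   0   0   4/7 ]
R2 → -7·R2
  [ 1  -1  -4  2/7 ]
  [ 0   0   0    1 ]
  [ 0   0   0  4/7 ]
R3 → R3 − 4/7·R2
  [ 1  -1  -4  2/7 ]
  [ 0   0   0    1 ]
  [ 0   0   0    0 ]
R1 → R1 − 2/7·R2
  [ 1  -1  -4  0 ]
  [ 0   0   0  1 ]
  [ 0   0   0  0 ]

[[1, -1, -4, 0], [0, 0, 0, 1], [0, 0, 0, 0]]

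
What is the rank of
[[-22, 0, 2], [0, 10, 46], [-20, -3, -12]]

rank = 3

R1 -> -1/22·R1
  [   1   0  -1/11 ]
  [   0  10     46 ]
  [ -20  -3    -12 ]
R3 -> R3 + 20·R1
  [ 1   0    -1/11 ]
  [ 0  10       46 ]
  [ 0  -3  -152/11 ]
R2 -> 1/10·R2
  [ 1   0    -1/11 ]
  [ 0   1     23/5 ]
  [ 0  -3  -152/11 ]
R3 -> R3 + 3·R2
  [ 1  0  -1/11 ]
  [ 0  1   23/5 ]
  [ 0  0  -1/55 ]
R3 -> -55·R3
  [ 1  0  -1/11 ]
  [ 0  1   23/5 ]
  [ 0  0      1 ]
R2 -> R2 − 23/5·R3
  [ 1  0  -1/11 ]
  [ 0  1      0 ]
  [ 0  0      1 ]
R1 -> R1 + 1/11·R3
  [ 1  0  0 ]
  [ 0  1  0 ]
  [ 0  0  1 ]
The reduced form has 3 nonzero rows.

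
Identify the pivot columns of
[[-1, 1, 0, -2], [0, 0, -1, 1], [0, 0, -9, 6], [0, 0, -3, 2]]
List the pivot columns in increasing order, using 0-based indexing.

R1 := -1·R1
R2 := -1·R2
R3 := R3 + 9·R2
R4 := R4 + 3·R2
R3 := -1/3·R3
R4 := R4 + R3
R2 := R2 + R3
R1 := R1 − 2·R3
Pivot columns are the columns containing a leading 1.

0, 2, 3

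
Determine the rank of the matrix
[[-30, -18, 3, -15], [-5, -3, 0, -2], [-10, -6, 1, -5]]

R1 -> -1/30·R1
  [   1  3/5  -1/10  1/2 ]
  [  -5   -3      0   -2 ]
  [ -10   -6      1   -5 ]
R2 -> R2 + 5·R1
  [   1  3/5  -1/10  1/2 ]
  [   0    0   -1/2  1/2 ]
  [ -10   -6      1   -5 ]
R3 -> R3 + 10·R1
  [ 1  3/5  -1/10  1/2 ]
  [ 0    0   -1/2  1/2 ]
  [ 0    0      0    0 ]
R2 -> -2·R2
  [ 1  3/5  -1/10  1/2 ]
  [ 0    0      1   -1 ]
  [ 0    0      0    0 ]
R1 -> R1 + 1/10·R2
  [ 1  3/5  0  2/5 ]
  [ 0    0  1   -1 ]
  [ 0    0  0    0 ]
The reduced form has 2 nonzero rows.

rank = 2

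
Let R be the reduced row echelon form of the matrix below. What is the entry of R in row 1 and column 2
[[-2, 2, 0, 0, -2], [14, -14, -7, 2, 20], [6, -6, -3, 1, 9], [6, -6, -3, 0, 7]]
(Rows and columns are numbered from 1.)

-1

r1 -> -1/2·r1
  [  1   -1   0  0   1 ]
  [ 14  -14  -7  2  20 ]
  [  6   -6  -3  1   9 ]
  [  6   -6  -3  0   7 ]
r2 -> r2 − 14·r1
  [ 1  -1   0  0  1 ]
  [ 0   0  -7  2  6 ]
  [ 6  -6  -3  1  9 ]
  [ 6  -6  -3  0  7 ]
r3 -> r3 − 6·r1
  [ 1  -1   0  0  1 ]
  [ 0   0  -7  2  6 ]
  [ 0   0  -3  1  3 ]
  [ 6  -6  -3  0  7 ]
r4 -> r4 − 6·r1
  [ 1  -1   0  0  1 ]
  [ 0   0  -7  2  6 ]
  [ 0   0  -3  1  3 ]
  [ 0   0  -3  0  1 ]
r2 -> -1/7·r2
  [ 1  -1   0     0     1 ]
  [ 0   0   1  -2/7  -6/7 ]
  [ 0   0  -3     1     3 ]
  [ 0   0  -3     0     1 ]
r3 -> r3 + 3·r2
  [ 1  -1   0     0     1 ]
  [ 0   0   1  -2/7  -6/7 ]
  [ 0   0   0   1/7   3/7 ]
  [ 0   0  -3     0     1 ]
r4 -> r4 + 3·r2
  [ 1  -1  0     0      1 ]
  [ 0   0  1  -2/7   -6/7 ]
  [ 0   0  0   1/7    3/7 ]
  [ 0   0  0  -6/7  -11/7 ]
r3 -> 7·r3
  [ 1  -1  0     0      1 ]
  [ 0   0  1  -2/7   -6/7 ]
  [ 0   0  0     1      3 ]
  [ 0   0  0  -6/7  -11/7 ]
r4 -> r4 + 6/7·r3
  [ 1  -1  0     0     1 ]
  [ 0   0  1  -2/7  -6/7 ]
  [ 0   0  0     1     3 ]
  [ 0   0  0     0     1 ]
r3 -> r3 − 3·r4
  [ 1  -1  0     0     1 ]
  [ 0   0  1  -2/7  -6/7 ]
  [ 0   0  0     1     0 ]
  [ 0   0  0     0     1 ]
r2 -> r2 + 6/7·r4
  [ 1  -1  0     0  1 ]
  [ 0   0  1  -2/7  0 ]
  [ 0   0  0     1  0 ]
  [ 0   0  0     0  1 ]
r1 -> r1 − r4
  [ 1  -1  0     0  0 ]
  [ 0   0  1  -2/7  0 ]
  [ 0   0  0     1  0 ]
  [ 0   0  0     0  1 ]
r2 -> r2 + 2/7·r3
  [ 1  -1  0  0  0 ]
  [ 0   0  1  0  0 ]
  [ 0   0  0  1  0 ]
  [ 0   0  0  0  1 ]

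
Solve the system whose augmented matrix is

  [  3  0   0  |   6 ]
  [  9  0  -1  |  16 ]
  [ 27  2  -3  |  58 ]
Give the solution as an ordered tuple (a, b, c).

(2, 5, 2)

R1 -> 1/3·R1
  [  1  0   0  |   2 ]
  [  9  0  -1  |  16 ]
  [ 27  2  -3  |  58 ]
R2 -> R2 − 9·R1
  [  1  0   0  |   2 ]
  [  0  0  -1  |  -2 ]
  [ 27  2  -3  |  58 ]
R3 -> R3 − 27·R1
  [ 1  0   0  |   2 ]
  [ 0  0  -1  |  -2 ]
  [ 0  2  -3  |   4 ]
R2 <=> R3
  [ 1  0   0  |   2 ]
  [ 0  2  -3  |   4 ]
  [ 0  0  -1  |  -2 ]
R2 -> 1/2·R2
  [ 1  0     0  |   2 ]
  [ 0  1  -3/2  |   2 ]
  [ 0  0    -1  |  -2 ]
R3 -> -1·R3
  [ 1  0     0  |  2 ]
  [ 0  1  -3/2  |  2 ]
  [ 0  0     1  |  2 ]
R2 -> R2 + 3/2·R3
  [ 1  0  0  |  2 ]
  [ 0  1  0  |  5 ]
  [ 0  0  1  |  2 ]
Reading off the last column: a = 2, b = 5, c = 2.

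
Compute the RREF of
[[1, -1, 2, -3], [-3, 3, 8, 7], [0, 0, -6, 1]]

[[1, -1, 0, 0], [0, 0, 1, 0], [0, 0, 0, 1]]

Add 3 times ρ1 to ρ2.
  [ 1  -1   2  -3 ]
  [ 0   0  14  -2 ]
  [ 0   0  -6   1 ]
Multiply ρ2 by 1/14.
  [ 1  -1   2    -3 ]
  [ 0   0   1  -1/7 ]
  [ 0   0  -6     1 ]
Add 6 times ρ2 to ρ3.
  [ 1  -1  2    -3 ]
  [ 0   0  1  -1/7 ]
  [ 0   0  0   1/7 ]
Multiply ρ3 by 7.
  [ 1  -1  2    -3 ]
  [ 0   0  1  -1/7 ]
  [ 0   0  0     1 ]
Add 1/7 times ρ3 to ρ2.
  [ 1  -1  2  -3 ]
  [ 0   0  1   0 ]
  [ 0   0  0   1 ]
Add 3 times ρ3 to ρ1.
  [ 1  -1  2  0 ]
  [ 0   0  1  0 ]
  [ 0   0  0  1 ]
Subtract 2 times ρ2 from ρ1.
  [ 1  -1  0  0 ]
  [ 0   0  1  0 ]
  [ 0   0  0  1 ]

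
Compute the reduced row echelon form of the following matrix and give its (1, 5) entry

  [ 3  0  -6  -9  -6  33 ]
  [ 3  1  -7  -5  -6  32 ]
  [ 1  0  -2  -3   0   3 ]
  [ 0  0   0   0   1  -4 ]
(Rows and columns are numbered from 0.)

R1 ← 1/3·R1
  [ 1  0  -2  -3  -2  11 ]
  [ 3  1  -7  -5  -6  32 ]
  [ 1  0  -2  -3   0   3 ]
  [ 0  0   0   0   1  -4 ]
R2 ← R2 − 3·R1
  [ 1  0  -2  -3  -2  11 ]
  [ 0  1  -1   4   0  -1 ]
  [ 1  0  -2  -3   0   3 ]
  [ 0  0   0   0   1  -4 ]
R3 ← R3 − R1
  [ 1  0  -2  -3  -2  11 ]
  [ 0  1  -1   4   0  -1 ]
  [ 0  0   0   0   2  -8 ]
  [ 0  0   0   0   1  -4 ]
R3 ← 1/2·R3
  [ 1  0  -2  -3  -2  11 ]
  [ 0  1  -1   4   0  -1 ]
  [ 0  0   0   0   1  -4 ]
  [ 0  0   0   0   1  -4 ]
R4 ← R4 − R3
  [ 1  0  -2  -3  -2  11 ]
  [ 0  1  -1   4   0  -1 ]
  [ 0  0   0   0   1  -4 ]
  [ 0  0   0   0   0   0 ]
R1 ← R1 + 2·R3
  [ 1  0  -2  -3  0   3 ]
  [ 0  1  -1   4  0  -1 ]
  [ 0  0   0   0  1  -4 ]
  [ 0  0   0   0  0   0 ]

-1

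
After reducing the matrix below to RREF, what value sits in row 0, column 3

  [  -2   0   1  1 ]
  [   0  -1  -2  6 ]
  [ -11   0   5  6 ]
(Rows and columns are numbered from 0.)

R1 -> -1/2·R1
  [   1   0  -1/2  -1/2 ]
  [   0  -1    -2     6 ]
  [ -11   0     5     6 ]
R3 -> R3 + 11·R1
  [ 1   0  -1/2  -1/2 ]
  [ 0  -1    -2     6 ]
  [ 0   0  -1/2   1/2 ]
R2 -> -1·R2
  [ 1  0  -1/2  -1/2 ]
  [ 0  1     2    -6 ]
  [ 0  0  -1/2   1/2 ]
R3 -> -2·R3
  [ 1  0  -1/2  -1/2 ]
  [ 0  1     2    -6 ]
  [ 0  0     1    -1 ]
R2 -> R2 − 2·R3
  [ 1  0  -1/2  -1/2 ]
  [ 0  1     0    -4 ]
  [ 0  0     1    -1 ]
R1 -> R1 + 1/2·R3
  [ 1  0  0  -1 ]
  [ 0  1  0  -4 ]
  [ 0  0  1  -1 ]

-1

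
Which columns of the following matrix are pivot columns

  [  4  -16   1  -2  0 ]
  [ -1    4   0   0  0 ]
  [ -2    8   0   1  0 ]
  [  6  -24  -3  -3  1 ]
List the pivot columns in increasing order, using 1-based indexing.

1, 3, 4, 5

R1 -> 1/4·R1
R2 -> R2 + R1
R3 -> R3 + 2·R1
R4 -> R4 − 6·R1
R2 -> 4·R2
R3 -> R3 − 1/2·R2
R4 -> R4 + 9/2·R2
R4 -> R4 + 9·R3
R2 -> R2 + 2·R3
R1 -> R1 + 1/2·R3
R1 -> R1 − 1/4·R2
Pivot columns are the columns containing a leading 1.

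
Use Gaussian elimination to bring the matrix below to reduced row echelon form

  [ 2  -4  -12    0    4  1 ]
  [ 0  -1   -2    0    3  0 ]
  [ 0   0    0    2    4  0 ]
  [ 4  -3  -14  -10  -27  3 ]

ρ1 ← 1/2·ρ1
  [ 1  -2   -6    0    2  1/2 ]
  [ 0  -1   -2    0    3    0 ]
  [ 0   0    0    2    4    0 ]
  [ 4  -3  -14  -10  -27    3 ]
ρ4 ← ρ4 − 4·ρ1
  [ 1  -2  -6    0    2  1/2 ]
  [ 0  -1  -2    0    3    0 ]
  [ 0   0   0    2    4    0 ]
  [ 0   5  10  -10  -35    1 ]
ρ2 ← -1·ρ2
  [ 1  -2  -6    0    2  1/2 ]
  [ 0   1   2    0   -3    0 ]
  [ 0   0   0    2    4    0 ]
  [ 0   5  10  -10  -35    1 ]
ρ4 ← ρ4 − 5·ρ2
  [ 1  -2  -6    0    2  1/2 ]
  [ 0   1   2    0   -3    0 ]
  [ 0   0   0    2    4    0 ]
  [ 0   0   0  -10  -20    1 ]
ρ3 ← 1/2·ρ3
  [ 1  -2  -6    0    2  1/2 ]
  [ 0   1   2    0   -3    0 ]
  [ 0   0   0    1    2    0 ]
  [ 0   0   0  -10  -20    1 ]
ρ4 ← ρ4 + 10·ρ3
  [ 1  -2  -6  0   2  1/2 ]
  [ 0   1   2  0  -3    0 ]
  [ 0   0   0  1   2    0 ]
  [ 0   0   0  0   0    1 ]
ρ1 ← ρ1 − 1/2·ρ4
  [ 1  -2  -6  0   2  0 ]
  [ 0   1   2  0  -3  0 ]
  [ 0   0   0  1   2  0 ]
  [ 0   0   0  0   0  1 ]
ρ1 ← ρ1 + 2·ρ2
  [ 1  0  -2  0  -4  0 ]
  [ 0  1   2  0  -3  0 ]
  [ 0  0   0  1   2  0 ]
  [ 0  0   0  0   0  1 ]

[[1, 0, -2, 0, -4, 0], [0, 1, 2, 0, -3, 0], [0, 0, 0, 1, 2, 0], [0, 0, 0, 0, 0, 1]]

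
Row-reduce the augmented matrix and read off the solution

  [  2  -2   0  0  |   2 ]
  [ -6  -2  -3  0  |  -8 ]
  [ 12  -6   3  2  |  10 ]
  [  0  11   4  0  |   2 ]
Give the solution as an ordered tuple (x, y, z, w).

ρ1 := 1/2·ρ1
  [  1  -1   0  0  |   1 ]
  [ -6  -2  -3  0  |  -8 ]
  [ 12  -6   3  2  |  10 ]
  [  0  11   4  0  |   2 ]
ρ2 := ρ2 + 6·ρ1
  [  1  -1   0  0  |   1 ]
  [  0  -8  -3  0  |  -2 ]
  [ 12  -6   3  2  |  10 ]
  [  0  11   4  0  |   2 ]
ρ3 := ρ3 − 12·ρ1
  [ 1  -1   0  0  |   1 ]
  [ 0  -8  -3  0  |  -2 ]
  [ 0   6   3  2  |  -2 ]
  [ 0  11   4  0  |   2 ]
ρ2 := -1/8·ρ2
  [ 1  -1    0  0  |    1 ]
  [ 0   1  3/8  0  |  1/4 ]
  [ 0   6    3  2  |   -2 ]
  [ 0  11    4  0  |    2 ]
ρ3 := ρ3 − 6·ρ2
  [ 1  -1    0  0  |     1 ]
  [ 0   1  3/8  0  |   1/4 ]
  [ 0   0  3/4  2  |  -7/2 ]
  [ 0  11    4  0  |     2 ]
ρ4 := ρ4 − 11·ρ2
  [ 1  -1     0  0  |     1 ]
  [ 0   1   3/8  0  |   1/4 ]
  [ 0   0   3/4  2  |  -7/2 ]
  [ 0   0  -1/8  0  |  -3/4 ]
ρ3 := 4/3·ρ3
  [ 1  -1     0    0  |      1 ]
  [ 0   1   3/8    0  |    1/4 ]
  [ 0   0     1  8/3  |  -14/3 ]
  [ 0   0  -1/8    0  |   -3/4 ]
ρ4 := ρ4 + 1/8·ρ3
  [ 1  -1    0    0  |      1 ]
  [ 0   1  3/8    0  |    1/4 ]
  [ 0   0    1  8/3  |  -14/3 ]
  [ 0   0    0  1/3  |   -4/3 ]
ρ4 := 3·ρ4
  [ 1  -1    0    0  |      1 ]
  [ 0   1  3/8    0  |    1/4 ]
  [ 0   0    1  8/3  |  -14/3 ]
  [ 0   0    0    1  |     -4 ]
ρ3 := ρ3 − 8/3·ρ4
  [ 1  -1    0  0  |    1 ]
  [ 0   1  3/8  0  |  1/4 ]
  [ 0   0    1  0  |    6 ]
  [ 0   0    0  1  |   -4 ]
ρ2 := ρ2 − 3/8·ρ3
  [ 1  -1  0  0  |   1 ]
  [ 0   1  0  0  |  -2 ]
  [ 0   0  1  0  |   6 ]
  [ 0   0  0  1  |  -4 ]
ρ1 := ρ1 + ρ2
  [ 1  0  0  0  |  -1 ]
  [ 0  1  0  0  |  -2 ]
  [ 0  0  1  0  |   6 ]
  [ 0  0  0  1  |  -4 ]
Reading off the last column: x = -1, y = -2, z = 6, w = -4.

(-1, -2, 6, -4)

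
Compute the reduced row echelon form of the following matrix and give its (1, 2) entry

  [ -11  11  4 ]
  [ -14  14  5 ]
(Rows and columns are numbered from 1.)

-1

R1 ← -1/11·R1
R2 ← R2 + 14·R1
R2 ← -11·R2
R1 ← R1 + 4/11·R2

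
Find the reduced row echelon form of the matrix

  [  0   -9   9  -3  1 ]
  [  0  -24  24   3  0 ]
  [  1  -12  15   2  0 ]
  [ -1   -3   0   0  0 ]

Swap r1 and r3.
Add r1 to r4.
Multiply r2 by -1/24.
Add 9 times r2 to r3.
Add 15 times r2 to r4.
Multiply r3 by -8/33.
Subtract 1/8 times r3 from r4.
Multiply r4 by 33.
Add 8/33 times r4 to r3.
Add 1/8 times r3 to r2.
Subtract 2 times r3 from r1.
Add 12 times r2 to r1.

[[1, 0, 3, 0, 0], [0, 1, -1, 0, 0], [0, 0, 0, 1, 0], [0, 0, 0, 0, 1]]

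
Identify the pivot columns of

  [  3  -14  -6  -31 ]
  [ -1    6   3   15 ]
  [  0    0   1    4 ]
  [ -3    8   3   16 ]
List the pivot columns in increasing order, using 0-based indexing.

ρ1 -> 1/3·ρ1
ρ2 -> ρ2 + ρ1
ρ4 -> ρ4 + 3·ρ1
ρ2 -> 3/4·ρ2
ρ4 -> ρ4 + 6·ρ2
ρ4 -> ρ4 − 3/2·ρ3
ρ2 -> ρ2 − 3/4·ρ3
ρ1 -> ρ1 + 2·ρ3
ρ1 -> ρ1 + 14/3·ρ2
Pivot columns are the columns containing a leading 1.

0, 1, 2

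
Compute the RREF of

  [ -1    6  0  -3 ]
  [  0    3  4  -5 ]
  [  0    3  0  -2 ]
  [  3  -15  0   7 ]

R1 := -1·R1
R4 := R4 − 3·R1
R2 := 1/3·R2
R3 := R3 − 3·R2
R4 := R4 − 3·R2
R3 := -1/4·R3
R4 := R4 + 4·R3
R2 := R2 − 4/3·R3
R1 := R1 + 6·R2

[[1, 0, 0, -1], [0, 1, 0, -2/3], [0, 0, 1, -3/4], [0, 0, 0, 0]]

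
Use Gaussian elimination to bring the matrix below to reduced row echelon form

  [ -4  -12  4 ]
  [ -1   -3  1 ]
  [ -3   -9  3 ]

[[1, 3, -1], [0, 0, 0], [0, 0, 0]]

R1 := -1/4·R1
R2 := R2 + R1
R3 := R3 + 3·R1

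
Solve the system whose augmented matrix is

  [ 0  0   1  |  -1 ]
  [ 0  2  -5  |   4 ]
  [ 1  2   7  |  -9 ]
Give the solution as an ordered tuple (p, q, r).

R1 ↔ R3
  [ 1  2   7  |  -9 ]
  [ 0  2  -5  |   4 ]
  [ 0  0   1  |  -1 ]
R2 → 1/2·R2
  [ 1  2     7  |  -9 ]
  [ 0  1  -5/2  |   2 ]
  [ 0  0     1  |  -1 ]
R2 → R2 + 5/2·R3
  [ 1  2  7  |    -9 ]
  [ 0  1  0  |  -1/2 ]
  [ 0  0  1  |    -1 ]
R1 → R1 − 7·R3
  [ 1  2  0  |    -2 ]
  [ 0  1  0  |  -1/2 ]
  [ 0  0  1  |    -1 ]
R1 → R1 − 2·R2
  [ 1  0  0  |    -1 ]
  [ 0  1  0  |  -1/2 ]
  [ 0  0  1  |    -1 ]
Reading off the last column: p = -1, q = -1/2, r = -1.

(-1, -1/2, -1)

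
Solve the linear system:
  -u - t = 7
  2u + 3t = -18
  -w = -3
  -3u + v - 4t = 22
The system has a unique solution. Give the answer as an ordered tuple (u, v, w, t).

Form the augmented matrix and row-reduce:
  [ -1  0   0  -1  |    7 ]
  [  2  0   0   3  |  -18 ]
  [  0  0  -1   0  |   -3 ]
  [ -3  1   0  -4  |   22 ]
Multiply r1 by -1.
  [  1  0   0   1  |   -7 ]
  [  2  0   0   3  |  -18 ]
  [  0  0  -1   0  |   -3 ]
  [ -3  1   0  -4  |   22 ]
Subtract 2 times r1 from r2.
  [  1  0   0   1  |  -7 ]
  [  0  0   0   1  |  -4 ]
  [  0  0  -1   0  |  -3 ]
  [ -3  1   0  -4  |  22 ]
Add 3 times r1 to r4.
  [ 1  0   0   1  |  -7 ]
  [ 0  0   0   1  |  -4 ]
  [ 0  0  -1   0  |  -3 ]
  [ 0  1   0  -1  |   1 ]
Swap r2 and r4.
  [ 1  0   0   1  |  -7 ]
  [ 0  1   0  -1  |   1 ]
  [ 0  0  -1   0  |  -3 ]
  [ 0  0   0   1  |  -4 ]
Multiply r3 by -1.
  [ 1  0  0   1  |  -7 ]
  [ 0  1  0  -1  |   1 ]
  [ 0  0  1   0  |   3 ]
  [ 0  0  0   1  |  -4 ]
Add r4 to r2.
  [ 1  0  0  1  |  -7 ]
  [ 0  1  0  0  |  -3 ]
  [ 0  0  1  0  |   3 ]
  [ 0  0  0  1  |  -4 ]
Subtract r4 from r1.
  [ 1  0  0  0  |  -3 ]
  [ 0  1  0  0  |  -3 ]
  [ 0  0  1  0  |   3 ]
  [ 0  0  0  1  |  -4 ]
Reading off the last column: u = -3, v = -3, w = 3, t = -4.

(-3, -3, 3, -4)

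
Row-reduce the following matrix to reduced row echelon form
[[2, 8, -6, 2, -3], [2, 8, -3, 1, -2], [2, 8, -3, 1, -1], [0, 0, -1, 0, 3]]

R1 ← 1/2·R1
R2 ← R2 − 2·R1
R3 ← R3 − 2·R1
R2 ← 1/3·R2
R3 ← R3 − 3·R2
R4 ← R4 + R2
R3 <-> R4
R3 ← -3·R3
R3 ← R3 + 10·R4
R2 ← R2 − 1/3·R4
R1 ← R1 + 3/2·R4
R2 ← R2 + 1/3·R3
R1 ← R1 − R3
R1 ← R1 + 3·R2

[[1, 4, 0, 0, 0], [0, 0, 1, 0, 0], [0, 0, 0, 1, 0], [0, 0, 0, 0, 1]]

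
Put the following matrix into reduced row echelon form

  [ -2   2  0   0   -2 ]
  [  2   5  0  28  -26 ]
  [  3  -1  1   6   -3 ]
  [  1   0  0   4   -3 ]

[[1, 0, 0, 4, -3], [0, 1, 0, 4, -4], [0, 0, 1, -2, 2], [0, 0, 0, 0, 0]]

R1 ← -1/2·R1
  [ 1  -1  0   0    1 ]
  [ 2   5  0  28  -26 ]
  [ 3  -1  1   6   -3 ]
  [ 1   0  0   4   -3 ]
R2 ← R2 − 2·R1
  [ 1  -1  0   0    1 ]
  [ 0   7  0  28  -28 ]
  [ 3  -1  1   6   -3 ]
  [ 1   0  0   4   -3 ]
R3 ← R3 − 3·R1
  [ 1  -1  0   0    1 ]
  [ 0   7  0  28  -28 ]
  [ 0   2  1   6   -6 ]
  [ 1   0  0   4   -3 ]
R4 ← R4 − R1
  [ 1  -1  0   0    1 ]
  [ 0   7  0  28  -28 ]
  [ 0   2  1   6   -6 ]
  [ 0   1  0   4   -4 ]
R2 ← 1/7·R2
  [ 1  -1  0  0   1 ]
  [ 0   1  0  4  -4 ]
  [ 0   2  1  6  -6 ]
  [ 0   1  0  4  -4 ]
R3 ← R3 − 2·R2
  [ 1  -1  0   0   1 ]
  [ 0   1  0   4  -4 ]
  [ 0   0  1  -2   2 ]
  [ 0   1  0   4  -4 ]
R4 ← R4 − R2
  [ 1  -1  0   0   1 ]
  [ 0   1  0   4  -4 ]
  [ 0   0  1  -2   2 ]
  [ 0   0  0   0   0 ]
R1 ← R1 + R2
  [ 1  0  0   4  -3 ]
  [ 0  1  0   4  -4 ]
  [ 0  0  1  -2   2 ]
  [ 0  0  0   0   0 ]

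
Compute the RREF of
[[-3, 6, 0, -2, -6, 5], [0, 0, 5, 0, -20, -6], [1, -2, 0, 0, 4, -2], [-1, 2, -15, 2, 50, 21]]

[[1, -2, 0, 0, 4, -2], [0, 0, 1, 0, -4, -6/5], [0, 0, 0, 1, -3, 1/2], [0, 0, 0, 0, 0, 0]]

R1 → -1/3·R1
R3 → R3 − R1
R4 → R4 + R1
R2 → 1/5·R2
R4 → R4 + 15·R2
R3 → -3/2·R3
R4 → R4 − 8/3·R3
R1 → R1 − 2/3·R3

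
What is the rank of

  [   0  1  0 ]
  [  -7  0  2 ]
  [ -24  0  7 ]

rank = 3

Swap R1 and R2.
  [  -7  0  2 ]
  [   0  1  0 ]
  [ -24  0  7 ]
Multiply R1 by -1/7.
  [   1  0  -2/7 ]
  [   0  1     0 ]
  [ -24  0     7 ]
Add 24 times R1 to R3.
  [ 1  0  -2/7 ]
  [ 0  1     0 ]
  [ 0  0   1/7 ]
Multiply R3 by 7.
  [ 1  0  -2/7 ]
  [ 0  1     0 ]
  [ 0  0     1 ]
Add 2/7 times R3 to R1.
  [ 1  0  0 ]
  [ 0  1  0 ]
  [ 0  0  1 ]
The reduced form has 3 nonzero rows.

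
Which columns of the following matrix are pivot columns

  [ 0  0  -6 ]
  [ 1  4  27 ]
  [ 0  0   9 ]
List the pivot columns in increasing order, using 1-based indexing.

ρ1 ↔ ρ2
  [ 1  4  27 ]
  [ 0  0  -6 ]
  [ 0  0   9 ]
ρ2 := -1/6·ρ2
  [ 1  4  27 ]
  [ 0  0   1 ]
  [ 0  0   9 ]
ρ3 := ρ3 − 9·ρ2
  [ 1  4  27 ]
  [ 0  0   1 ]
  [ 0  0   0 ]
ρ1 := ρ1 − 27·ρ2
  [ 1  4  0 ]
  [ 0  0  1 ]
  [ 0  0  0 ]
Pivot columns are the columns containing a leading 1.

1, 3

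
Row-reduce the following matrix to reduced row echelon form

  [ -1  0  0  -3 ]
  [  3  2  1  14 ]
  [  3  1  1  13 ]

ρ1 ← -1·ρ1
  [ 1  0  0   3 ]
  [ 3  2  1  14 ]
  [ 3  1  1  13 ]
ρ2 ← ρ2 − 3·ρ1
  [ 1  0  0   3 ]
  [ 0  2  1   5 ]
  [ 3  1  1  13 ]
ρ3 ← ρ3 − 3·ρ1
  [ 1  0  0  3 ]
  [ 0  2  1  5 ]
  [ 0  1  1  4 ]
ρ2 ← 1/2·ρ2
  [ 1  0    0    3 ]
  [ 0  1  1/2  5/2 ]
  [ 0  1    1    4 ]
ρ3 ← ρ3 − ρ2
  [ 1  0    0    3 ]
  [ 0  1  1/2  5/2 ]
  [ 0  0  1/2  3/2 ]
ρ3 ← 2·ρ3
  [ 1  0    0    3 ]
  [ 0  1  1/2  5/2 ]
  [ 0  0    1    3 ]
ρ2 ← ρ2 − 1/2·ρ3
  [ 1  0  0  3 ]
  [ 0  1  0  1 ]
  [ 0  0  1  3 ]

[[1, 0, 0, 3], [0, 1, 0, 1], [0, 0, 1, 3]]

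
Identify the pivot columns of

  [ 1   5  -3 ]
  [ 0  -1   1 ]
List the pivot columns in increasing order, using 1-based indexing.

1, 2

R2 -> -1·R2
  [ 1  5  -3 ]
  [ 0  1  -1 ]
R1 -> R1 − 5·R2
  [ 1  0   2 ]
  [ 0  1  -1 ]
Pivot columns are the columns containing a leading 1.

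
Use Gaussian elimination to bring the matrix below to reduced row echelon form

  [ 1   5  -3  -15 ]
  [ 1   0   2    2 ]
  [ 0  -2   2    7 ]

R2 → R2 − R1
  [ 1   5  -3  -15 ]
  [ 0  -5   5   17 ]
  [ 0  -2   2    7 ]
R2 → -1/5·R2
  [ 1   5  -3    -15 ]
  [ 0   1  -1  -17/5 ]
  [ 0  -2   2      7 ]
R3 → R3 + 2·R2
  [ 1  5  -3    -15 ]
  [ 0  1  -1  -17/5 ]
  [ 0  0   0    1/5 ]
R3 → 5·R3
  [ 1  5  -3    -15 ]
  [ 0  1  -1  -17/5 ]
  [ 0  0   0      1 ]
R2 → R2 + 17/5·R3
  [ 1  5  -3  -15 ]
  [ 0  1  -1    0 ]
  [ 0  0   0    1 ]
R1 → R1 + 15·R3
  [ 1  5  -3  0 ]
  [ 0  1  -1  0 ]
  [ 0  0   0  1 ]
R1 → R1 − 5·R2
  [ 1  0   2  0 ]
  [ 0  1  -1  0 ]
  [ 0  0   0  1 ]

[[1, 0, 2, 0], [0, 1, -1, 0], [0, 0, 0, 1]]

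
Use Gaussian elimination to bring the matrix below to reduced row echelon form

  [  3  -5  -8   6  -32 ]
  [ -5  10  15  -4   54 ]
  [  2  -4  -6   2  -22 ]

Multiply r1 by 1/3.
  [  1  -5/3  -8/3   2  -32/3 ]
  [ -5    10    15  -4     54 ]
  [  2    -4    -6   2    -22 ]
Add 5 times r1 to r2.
  [ 1  -5/3  -8/3  2  -32/3 ]
  [ 0   5/3   5/3  6    2/3 ]
  [ 2    -4    -6  2    -22 ]
Subtract 2 times r1 from r3.
  [ 1  -5/3  -8/3   2  -32/3 ]
  [ 0   5/3   5/3   6    2/3 ]
  [ 0  -2/3  -2/3  -2   -2/3 ]
Multiply r2 by 3/5.
  [ 1  -5/3  -8/3     2  -32/3 ]
  [ 0     1     1  18/5    2/5 ]
  [ 0  -2/3  -2/3    -2   -2/3 ]
Add 2/3 times r2 to r3.
  [ 1  -5/3  -8/3     2  -32/3 ]
  [ 0     1     1  18/5    2/5 ]
  [ 0     0     0   2/5   -2/5 ]
Multiply r3 by 5/2.
  [ 1  -5/3  -8/3     2  -32/3 ]
  [ 0     1     1  18/5    2/5 ]
  [ 0     0     0     1     -1 ]
Subtract 18/5 times r3 from r2.
  [ 1  -5/3  -8/3  2  -32/3 ]
  [ 0     1     1  0      4 ]
  [ 0     0     0  1     -1 ]
Subtract 2 times r3 from r1.
  [ 1  -5/3  -8/3  0  -26/3 ]
  [ 0     1     1  0      4 ]
  [ 0     0     0  1     -1 ]
Add 5/3 times r2 to r1.
  [ 1  0  -1  0  -2 ]
  [ 0  1   1  0   4 ]
  [ 0  0   0  1  -1 ]

[[1, 0, -1, 0, -2], [0, 1, 1, 0, 4], [0, 0, 0, 1, -1]]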